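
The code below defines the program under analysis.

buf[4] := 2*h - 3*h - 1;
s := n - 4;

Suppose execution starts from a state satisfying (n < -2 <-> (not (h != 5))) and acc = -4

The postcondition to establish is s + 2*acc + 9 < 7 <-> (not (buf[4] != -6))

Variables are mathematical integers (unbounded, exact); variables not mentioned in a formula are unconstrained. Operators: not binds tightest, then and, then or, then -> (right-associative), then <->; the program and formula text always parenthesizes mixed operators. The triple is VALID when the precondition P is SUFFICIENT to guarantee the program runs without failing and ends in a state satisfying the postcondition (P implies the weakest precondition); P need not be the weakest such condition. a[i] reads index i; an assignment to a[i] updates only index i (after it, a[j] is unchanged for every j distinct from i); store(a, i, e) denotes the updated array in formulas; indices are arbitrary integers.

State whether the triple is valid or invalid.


Working backward. After the program, the postcondition s + 2*acc + 9 < 7 <-> (not (buf[4] != -6)) must hold; in canonical form it is 2*acc + s < -2 <-> (not (buf[4] != -6)).
Before s := n - 4: 2*acc + n < 2 <-> (not (buf[4] != -6))
Before buf[4] := 2*h - 3*h - 1: 2*acc + n < 2 <-> (not (h != 5))
The weakest precondition is 2*acc + n < 2 <-> (not (h != 5)).
Check whether (n < -2 <-> (not (h != 5))) and acc = -4 implies it.
Countermodel: at the initial state acc = -4, h = 6, n = 0, the precondition holds but the weakest precondition fails.
Answer: invalid


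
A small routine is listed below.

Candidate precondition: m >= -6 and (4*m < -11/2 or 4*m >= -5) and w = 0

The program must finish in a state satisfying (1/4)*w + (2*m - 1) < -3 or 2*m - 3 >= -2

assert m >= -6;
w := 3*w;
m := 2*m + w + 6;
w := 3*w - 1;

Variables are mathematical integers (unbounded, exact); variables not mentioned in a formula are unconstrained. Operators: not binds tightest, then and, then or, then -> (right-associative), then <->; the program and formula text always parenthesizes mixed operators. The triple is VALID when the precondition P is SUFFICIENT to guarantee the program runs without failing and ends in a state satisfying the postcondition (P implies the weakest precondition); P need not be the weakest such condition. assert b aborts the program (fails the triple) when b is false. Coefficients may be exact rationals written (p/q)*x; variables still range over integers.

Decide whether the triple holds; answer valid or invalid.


Working backward. After the program, the postcondition (1/4)*w + (2*m - 1) < -3 or 2*m - 3 >= -2 must hold; in canonical form it is 2*m + (1/4)*w < -2 or 2*m >= 1.
Before w := 3*w - 1: 2*m + (3/4)*w < -7/4 or 2*m >= 1
Before m := 2*m + w + 6: 4*m + (11/4)*w < -55/4 or 4*m + 2*w >= -11
Before w := 3*w: 4*m + (33/4)*w < -55/4 or 4*m + 6*w >= -11
Before assert m >= -6: m >= -6 and (4*m + (33/4)*w < -55/4 or 4*m + 6*w >= -11)
The weakest precondition is m >= -6 and (4*m + (33/4)*w < -55/4 or 4*m + 6*w >= -11).
Check whether m >= -6 and (4*m < -11/2 or 4*m >= -5) and w = 0 implies it.
Countermodel: at the initial state m = -3, w = 0, the precondition holds but the weakest precondition fails.
Answer: invalid


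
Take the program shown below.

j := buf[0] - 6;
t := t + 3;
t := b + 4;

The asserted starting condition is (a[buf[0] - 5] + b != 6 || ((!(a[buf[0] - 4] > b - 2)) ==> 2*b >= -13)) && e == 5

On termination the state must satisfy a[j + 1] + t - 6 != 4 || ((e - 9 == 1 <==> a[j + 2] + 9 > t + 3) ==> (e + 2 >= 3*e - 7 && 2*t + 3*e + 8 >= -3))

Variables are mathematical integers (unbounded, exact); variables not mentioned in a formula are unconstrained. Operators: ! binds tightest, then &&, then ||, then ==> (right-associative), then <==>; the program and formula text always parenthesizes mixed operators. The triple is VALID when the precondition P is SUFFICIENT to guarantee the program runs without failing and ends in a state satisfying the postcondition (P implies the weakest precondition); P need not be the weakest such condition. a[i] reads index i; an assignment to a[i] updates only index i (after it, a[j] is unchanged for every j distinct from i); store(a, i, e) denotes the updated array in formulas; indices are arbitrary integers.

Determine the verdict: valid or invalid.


Working backward. After the program, the postcondition a[j + 1] + t - 6 != 4 || ((e - 9 == 1 <==> a[j + 2] + 9 > t + 3) ==> (e + 2 >= 3*e - 7 && 2*t + 3*e + 8 >= -3)) must hold; in canonical form it is a[j + 1] + t != 10 || ((e == 10 <==> a[j + 2] > t - 6) ==> (2*e <= 9 && 3*e + 2*t >= -11)).
Before t := b + 4: a[j + 1] + b != 6 || ((e == 10 <==> a[j + 2] > b - 2) ==> (2*e <= 9 && 2*b + 3*e >= -19))
Before t := t + 3: a[j + 1] + b != 6 || ((e == 10 <==> a[j + 2] > b - 2) ==> (2*e <= 9 && 2*b + 3*e >= -19))
Before j := buf[0] - 6: a[buf[0] - 5] + b != 6 || ((e == 10 <==> a[buf[0] - 4] > b - 2) ==> (2*e <= 9 && 2*b + 3*e >= -19))
The weakest precondition is a[buf[0] - 5] + b != 6 || ((e == 10 <==> a[buf[0] - 4] > b - 2) ==> (2*e <= 9 && 2*b + 3*e >= -19)).
Check whether (a[buf[0] - 5] + b != 6 || ((!(a[buf[0] - 4] > b - 2)) ==> 2*b >= -13)) && e == 5 implies it.
Countermodel: at the initial state a = {[-5] = 0, [-4] = -17422, [0] = 0, elsewhere 0}, b = 6, buf = {[-5] = 0, [-4] = 0, [0] = 0, elsewhere 0}, e = 5, the precondition holds but the weakest precondition fails.
Answer: invalid


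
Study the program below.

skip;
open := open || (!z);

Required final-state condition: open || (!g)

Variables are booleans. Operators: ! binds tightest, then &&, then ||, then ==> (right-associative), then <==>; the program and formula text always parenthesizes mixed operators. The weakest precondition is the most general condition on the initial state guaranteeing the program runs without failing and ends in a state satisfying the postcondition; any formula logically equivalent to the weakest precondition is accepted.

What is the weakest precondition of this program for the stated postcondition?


Working backward. After the program, open || (!g) must hold.
Before open := open || (!z): open || (!z) || (!g)
Before skip: open || (!z) || (!g)
Answer: WP = open || (!z) || (!g)


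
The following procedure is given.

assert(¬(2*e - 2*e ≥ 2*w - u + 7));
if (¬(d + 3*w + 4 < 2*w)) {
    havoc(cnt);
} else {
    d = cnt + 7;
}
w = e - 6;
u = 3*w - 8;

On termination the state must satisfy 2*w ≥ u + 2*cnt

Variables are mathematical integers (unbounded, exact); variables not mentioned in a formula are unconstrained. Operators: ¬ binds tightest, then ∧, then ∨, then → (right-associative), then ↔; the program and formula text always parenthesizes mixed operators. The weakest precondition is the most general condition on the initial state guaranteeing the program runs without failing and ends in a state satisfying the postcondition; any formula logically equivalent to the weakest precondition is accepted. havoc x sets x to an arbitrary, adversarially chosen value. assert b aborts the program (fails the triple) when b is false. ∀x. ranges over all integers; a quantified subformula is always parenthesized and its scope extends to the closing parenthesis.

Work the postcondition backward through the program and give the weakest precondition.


Working backward. After the program, the postcondition 2*w ≥ u + 2*cnt must hold; in canonical form it is 2*w ≥ 2*cnt + u.
Before u := 3*w - 8: 2*cnt + w ≤ 8
Before w := e - 6: 2*cnt + e ≤ 14
Then branch requires ∀cnt_1. 2*cnt_1 + e ≤ 14; else branch requires 2*cnt + e ≤ 14.
Before the if: ((¬(d + w < -4)) → (∀cnt_1. 2*cnt_1 + e ≤ 14)) ∧ (d + w < -4 → 2*cnt + e ≤ 14)
Before assert ¬(2*e - 2*e ≥ 2*w - u + 7): (¬(u ≥ 2*w + 7)) ∧ ((¬(d + w < -4)) → (∀cnt_1. 2*cnt_1 + e ≤ 14)) ∧ (d + w < -4 → 2*cnt + e ≤ 14)
Answer: WP = (¬(u ≥ 2*w + 7)) ∧ ((¬(d + w < -4)) → (∀cnt_1. 2*cnt_1 + e ≤ 14)) ∧ (d + w < -4 → 2*cnt + e ≤ 14)


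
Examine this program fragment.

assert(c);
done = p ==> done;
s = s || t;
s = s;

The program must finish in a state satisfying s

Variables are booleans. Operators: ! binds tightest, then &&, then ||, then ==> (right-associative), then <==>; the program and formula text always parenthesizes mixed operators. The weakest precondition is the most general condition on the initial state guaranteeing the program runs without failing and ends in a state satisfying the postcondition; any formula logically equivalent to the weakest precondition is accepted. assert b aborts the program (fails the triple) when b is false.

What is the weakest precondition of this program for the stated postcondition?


Working backward. After the program, s must hold.
Before s := s: s
Before s := s || t: s || t
Before done := p ==> done: s || t
Before assert c: c && (s || t)
Answer: WP = c && (s || t)


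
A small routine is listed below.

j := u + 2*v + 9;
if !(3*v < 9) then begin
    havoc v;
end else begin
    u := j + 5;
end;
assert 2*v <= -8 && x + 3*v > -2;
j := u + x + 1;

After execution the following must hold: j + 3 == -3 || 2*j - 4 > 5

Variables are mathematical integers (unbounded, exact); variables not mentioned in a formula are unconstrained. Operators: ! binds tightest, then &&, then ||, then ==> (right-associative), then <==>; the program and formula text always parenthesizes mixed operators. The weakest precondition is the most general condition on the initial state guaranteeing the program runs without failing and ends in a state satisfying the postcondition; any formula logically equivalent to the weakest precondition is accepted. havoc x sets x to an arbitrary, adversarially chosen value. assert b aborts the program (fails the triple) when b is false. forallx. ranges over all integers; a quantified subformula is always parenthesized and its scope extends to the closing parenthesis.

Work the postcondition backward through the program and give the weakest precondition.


Working backward. After the program, the postcondition j + 3 == -3 || 2*j - 4 > 5 must hold; in canonical form it is j == -6 || 2*j > 9.
Before j := u + x + 1: u + x == -7 || 2*u + 2*x > 7
Before assert 2*v <= -8 && x + 3*v > -2: 2*v <= -8 && 3*v + x > -2 && (u + x == -7 || 2*u + 2*x > 7)
Then branch requires forall v_1. (2*v_1 <= -8 && 3*v_1 + x > -2 && (u + x == -7 || 2*u + 2*x > 7)); else branch requires 2*v <= -8 && 3*v + x > -2 && (j + x == -12 || 2*j + 2*x > -3).
Before the if: ((!(3*v < 9)) ==> (forall v_1. (2*v_1 <= -8 && 3*v_1 + x > -2 && (u + x == -7 || 2*u + 2*x > 7)))) && (3*v < 9 ==> (2*v <= -8 && 3*v + x > -2 && (j + x == -12 || 2*j + 2*x > -3)))
Before j := u + 2*v + 9: ((!(3*v < 9)) ==> (forall v_1. (2*v_1 <= -8 && 3*v_1 + x > -2 && (u + x == -7 || 2*u + 2*x > 7)))) && (3*v < 9 ==> (2*v <= -8 && 3*v + x > -2 && (u + 2*v + x == -21 || 2*u + 4*v + 2*x > -21)))
Answer: WP = ((!(3*v < 9)) ==> (forall v_1. (2*v_1 <= -8 && 3*v_1 + x > -2 && (u + x == -7 || 2*u + 2*x > 7)))) && (3*v < 9 ==> (2*v <= -8 && 3*v + x > -2 && (u + 2*v + x == -21 || 2*u + 4*v + 2*x > -21)))


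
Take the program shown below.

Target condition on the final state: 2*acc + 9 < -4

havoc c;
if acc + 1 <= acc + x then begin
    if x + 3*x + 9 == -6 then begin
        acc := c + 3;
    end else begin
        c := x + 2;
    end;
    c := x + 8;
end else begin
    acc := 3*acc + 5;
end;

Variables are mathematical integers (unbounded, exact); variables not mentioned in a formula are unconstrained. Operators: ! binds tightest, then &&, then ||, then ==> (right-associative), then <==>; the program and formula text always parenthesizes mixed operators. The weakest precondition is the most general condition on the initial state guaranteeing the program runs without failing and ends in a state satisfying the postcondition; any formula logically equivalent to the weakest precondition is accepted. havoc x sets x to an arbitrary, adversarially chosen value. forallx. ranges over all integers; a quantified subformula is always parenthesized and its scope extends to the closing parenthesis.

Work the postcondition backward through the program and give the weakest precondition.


Working backward. After the program, the postcondition 2*acc + 9 < -4 must hold; in canonical form it is 2*acc < -13.
Then branch requires (4*x == -15 ==> 2*c < -19) && ((!(4*x == -15)) ==> 2*acc < -13); else branch requires 6*acc < -23.
Before the if: (x >= 1 ==> ((4*x == -15 ==> 2*c < -19) && ((!(4*x == -15)) ==> 2*acc < -13))) && ((!(x >= 1)) ==> 6*acc < -23)
Before havoc c: forall c_1. ((x >= 1 ==> ((4*x == -15 ==> 2*c_1 < -19) && ((!(4*x == -15)) ==> 2*acc < -13))) && ((!(x >= 1)) ==> 6*acc < -23))
Answer: WP = forall c_1. ((x >= 1 ==> ((4*x == -15 ==> 2*c_1 < -19) && ((!(4*x == -15)) ==> 2*acc < -13))) && ((!(x >= 1)) ==> 6*acc < -23))


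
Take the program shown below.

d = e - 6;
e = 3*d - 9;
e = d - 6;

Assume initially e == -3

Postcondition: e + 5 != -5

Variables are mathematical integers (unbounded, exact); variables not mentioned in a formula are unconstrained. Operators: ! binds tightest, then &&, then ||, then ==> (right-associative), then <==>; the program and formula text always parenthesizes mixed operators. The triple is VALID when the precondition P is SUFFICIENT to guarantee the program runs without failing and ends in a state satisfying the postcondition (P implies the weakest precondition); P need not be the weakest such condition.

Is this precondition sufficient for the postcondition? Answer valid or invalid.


Working backward. After the program, the postcondition e + 5 != -5 must hold; in canonical form it is e != -10.
Before e := d - 6: d != -4
Before e := 3*d - 9: d != -4
Before d := e - 6: e != 2
The weakest precondition is e != 2.
Check whether e == -3 implies it.
Every state satisfying the precondition satisfies the weakest precondition: the implication holds.
Answer: valid


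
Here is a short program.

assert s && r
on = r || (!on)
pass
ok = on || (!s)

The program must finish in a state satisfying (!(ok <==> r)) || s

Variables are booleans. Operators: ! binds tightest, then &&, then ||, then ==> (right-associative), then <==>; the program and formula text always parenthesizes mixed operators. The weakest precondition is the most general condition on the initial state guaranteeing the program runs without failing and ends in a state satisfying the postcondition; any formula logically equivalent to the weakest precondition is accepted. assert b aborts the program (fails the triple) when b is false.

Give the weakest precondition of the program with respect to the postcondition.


Working backward. After the program, (!(ok <==> r)) || s must hold.
Before ok := on || (!s): (!((on || (!s)) <==> r)) || s
Before skip: (!((on || (!s)) <==> r)) || s
Before on := r || (!on): (!((r || (!on) || (!s)) <==> r)) || s
Before assert s && r: s && r && ((!((r || (!on) || (!s)) <==> r)) || s)
Answer: WP = s && r && ((!((r || (!on) || (!s)) <==> r)) || s)


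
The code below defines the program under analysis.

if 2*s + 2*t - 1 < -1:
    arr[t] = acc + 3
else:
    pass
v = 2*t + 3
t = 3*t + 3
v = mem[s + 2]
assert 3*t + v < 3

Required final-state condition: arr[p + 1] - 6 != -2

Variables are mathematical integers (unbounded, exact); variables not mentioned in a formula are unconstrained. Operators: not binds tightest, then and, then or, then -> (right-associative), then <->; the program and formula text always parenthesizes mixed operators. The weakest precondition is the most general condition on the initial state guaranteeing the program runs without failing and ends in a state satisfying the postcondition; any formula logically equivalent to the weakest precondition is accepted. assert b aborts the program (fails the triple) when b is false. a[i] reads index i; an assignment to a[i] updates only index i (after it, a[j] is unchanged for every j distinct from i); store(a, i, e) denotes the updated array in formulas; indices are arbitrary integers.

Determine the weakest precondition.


Working backward. After the program, the postcondition arr[p + 1] - 6 != -2 must hold; in canonical form it is arr[p + 1] != 4.
Before assert 3*t + v < 3: 3*t + v < 3 and arr[p + 1] != 4
Before v := mem[s + 2]: mem[s + 2] + 3*t < 3 and arr[p + 1] != 4
Before t := 3*t + 3: mem[s + 2] + 9*t < -6 and arr[p + 1] != 4
Before v := 2*t + 3: mem[s + 2] + 9*t < -6 and arr[p + 1] != 4
Then branch requires mem[s + 2] + 9*t < -6 and store(arr, t, acc + 3)[p + 1] != 4; else branch requires mem[s + 2] + 9*t < -6 and arr[p + 1] != 4.
Before the if: (2*s + 2*t < 0 -> (mem[s + 2] + 9*t < -6 and store(arr, t, acc + 3)[p + 1] != 4)) and ((not (2*s + 2*t < 0)) -> (mem[s + 2] + 9*t < -6 and arr[p + 1] != 4))
Answer: WP = (2*s + 2*t < 0 -> (mem[s + 2] + 9*t < -6 and store(arr, t, acc + 3)[p + 1] != 4)) and ((not (2*s + 2*t < 0)) -> (mem[s + 2] + 9*t < -6 and arr[p + 1] != 4))


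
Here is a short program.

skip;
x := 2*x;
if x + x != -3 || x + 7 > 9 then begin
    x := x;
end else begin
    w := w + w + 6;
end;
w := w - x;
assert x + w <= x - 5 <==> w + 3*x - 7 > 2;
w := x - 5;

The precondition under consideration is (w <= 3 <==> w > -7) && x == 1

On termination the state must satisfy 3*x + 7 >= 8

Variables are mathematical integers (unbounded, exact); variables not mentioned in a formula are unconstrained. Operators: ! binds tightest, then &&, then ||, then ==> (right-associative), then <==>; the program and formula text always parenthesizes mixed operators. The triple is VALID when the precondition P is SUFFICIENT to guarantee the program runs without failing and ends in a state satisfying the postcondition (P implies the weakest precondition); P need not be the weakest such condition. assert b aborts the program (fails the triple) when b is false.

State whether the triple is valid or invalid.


Working backward. After the program, the postcondition 3*x + 7 >= 8 must hold; in canonical form it is 3*x >= 1.
Before w := x - 5: 3*x >= 1
Before assert x + w <= x - 5 <==> w + 3*x - 7 > 2: (w <= -5 <==> w + 3*x > 9) && 3*x >= 1
Before w := w - x: (w <= x - 5 <==> w + 2*x > 9) && 3*x >= 1
Then branch requires (w <= x - 5 <==> w + 2*x > 9) && 3*x >= 1; else branch requires (2*w <= x - 11 <==> 2*w + 2*x > 3) && 3*x >= 1.
Before the if: ((2*x != -3 || x > 2) ==> ((w <= x - 5 <==> w + 2*x > 9) && 3*x >= 1)) && ((!(2*x != -3 || x > 2)) ==> ((2*w <= x - 11 <==> 2*w + 2*x > 3) && 3*x >= 1))
Before x := 2*x: ((4*x != -3 || 2*x > 2) ==> ((w <= 2*x - 5 <==> w + 4*x > 9) && 6*x >= 1)) && ((!(4*x != -3 || 2*x > 2)) ==> ((2*w <= 2*x - 11 <==> 2*w + 4*x > 3) && 6*x >= 1))
Before skip: ((4*x != -3 || 2*x > 2) ==> ((w <= 2*x - 5 <==> w + 4*x > 9) && 6*x >= 1)) && ((!(4*x != -3 || 2*x > 2)) ==> ((2*w <= 2*x - 11 <==> 2*w + 4*x > 3) && 6*x >= 1))
The weakest precondition is ((4*x != -3 || 2*x > 2) ==> ((w <= 2*x - 5 <==> w + 4*x > 9) && 6*x >= 1)) && ((!(4*x != -3 || 2*x > 2)) ==> ((2*w <= 2*x - 11 <==> 2*w + 4*x > 3) && 6*x >= 1)).
Check whether (w <= 3 <==> w > -7) && x == 1 implies it.
Countermodel: at the initial state w = -3, x = 1, the precondition holds but the weakest precondition fails.
Answer: invalid


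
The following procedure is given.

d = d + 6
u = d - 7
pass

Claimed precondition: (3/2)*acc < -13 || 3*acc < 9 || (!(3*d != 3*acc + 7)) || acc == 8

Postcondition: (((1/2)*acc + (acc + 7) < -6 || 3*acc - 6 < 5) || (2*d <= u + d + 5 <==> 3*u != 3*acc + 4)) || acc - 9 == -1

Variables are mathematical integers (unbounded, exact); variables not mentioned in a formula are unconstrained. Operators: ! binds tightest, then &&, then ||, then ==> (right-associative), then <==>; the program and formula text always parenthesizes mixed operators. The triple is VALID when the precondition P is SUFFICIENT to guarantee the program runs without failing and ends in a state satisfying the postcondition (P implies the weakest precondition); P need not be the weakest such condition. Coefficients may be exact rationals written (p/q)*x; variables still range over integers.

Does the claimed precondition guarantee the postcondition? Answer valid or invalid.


Working backward. After the program, the postcondition (((1/2)*acc + (acc + 7) < -6 || 3*acc - 6 < 5) || (2*d <= u + d + 5 <==> 3*u != 3*acc + 4)) || acc - 9 == -1 must hold; in canonical form it is (3/2)*acc < -13 || 3*acc < 11 || (d <= u + 5 <==> 3*u != 3*acc + 4) || acc == 8.
Before skip: (3/2)*acc < -13 || 3*acc < 11 || (d <= u + 5 <==> 3*u != 3*acc + 4) || acc == 8
Before u := d - 7: (3/2)*acc < -13 || 3*acc < 11 || (!(3*d != 3*acc + 25)) || acc == 8
Before d := d + 6: (3/2)*acc < -13 || 3*acc < 11 || (!(3*d != 3*acc + 7)) || acc == 8
The weakest precondition is (3/2)*acc < -13 || 3*acc < 11 || (!(3*d != 3*acc + 7)) || acc == 8.
Check whether (3/2)*acc < -13 || 3*acc < 9 || (!(3*d != 3*acc + 7)) || acc == 8 implies it.
Every state satisfying the precondition satisfies the weakest precondition: the implication holds.
Answer: valid


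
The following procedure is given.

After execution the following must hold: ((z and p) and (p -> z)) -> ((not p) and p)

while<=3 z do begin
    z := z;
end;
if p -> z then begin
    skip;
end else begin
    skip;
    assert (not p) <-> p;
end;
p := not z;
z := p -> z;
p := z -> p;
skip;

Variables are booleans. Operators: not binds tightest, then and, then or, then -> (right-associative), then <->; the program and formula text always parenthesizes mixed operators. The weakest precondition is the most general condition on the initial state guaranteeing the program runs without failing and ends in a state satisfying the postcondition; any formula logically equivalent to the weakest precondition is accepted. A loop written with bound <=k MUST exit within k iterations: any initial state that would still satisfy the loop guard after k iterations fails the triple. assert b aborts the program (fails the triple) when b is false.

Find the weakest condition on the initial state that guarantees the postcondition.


Working backward. After the program, the postcondition ((z and p) and (p -> z)) -> ((not p) and p) must hold; in canonical form it is not (z and p and (p -> z)).
Before skip: not (z and p and (p -> z))
Before p := z -> p: not (z and (z -> p) and ((z -> p) -> z))
Before z := p -> z: not ((p -> z) and ((p -> z) -> p) and (((p -> z) -> p) -> (p -> z)))
Before p := not z: not (((not z) -> z) and (((not z) -> z) -> (not z)) and ((((not z) -> z) -> (not z)) -> ((not z) -> z)))
Then branch requires not (((not z) -> z) and (((not z) -> z) -> (not z)) and ((((not z) -> z) -> (not z)) -> ((not z) -> z))); else branch requires ((not p) <-> p) and (not (((not z) -> z) and (((not z) -> z) -> (not z)) and ((((not z) -> z) -> (not z)) -> ((not z) -> z)))).
Before the if: ((p -> z) -> (not (((not z) -> z) and (((not z) -> z) -> (not z)) and ((((not z) -> z) -> (not z)) -> ((not z) -> z))))) and ((not (p -> z)) -> (((not p) <-> p) and (not (((not z) -> z) and (((not z) -> z) -> (not z)) and ((((not z) -> z) -> (not z)) -> ((not z) -> z))))))
Before the loop (bound <=3), unroll the exhaustion recursion (WP_0 = exit-now case; WP_j = one more guarded iteration, up to j = 3):
  WP_0: (not z) and ((p -> z) -> (not (((not z) -> z) and (((not z) -> z) -> (not z)) and ((((not z) -> z) -> (not z)) -> ((not z) -> z))))) and ((not (p -> z)) -> (((not p) <-> p) and (not (((not z) -> z) and (((not z) -> z) -> (not z)) and ((((not z) -> z) -> (not z)) -> ((not z) -> z))))))
  WP_1: (z -> ((not z) and ((p -> z) -> (not (((not z) -> z) and (((not z) -> z) -> (not z)) and ((((not z) -> z) -> (not z)) -> ((not z) -> z))))) and ((not (p -> z)) -> (((not p) <-> p) and (not (((not z) -> z) and (((not z) -> z) -> (not z)) and ((((not z) -> z) -> (not z)) -> ((not z) -> z)))))))) and ((not z) -> (((p -> z) -> (not (((not z) -> z) and (((not z) -> z) -> (not z)) and ((((not z) -> z) -> (not z)) -> ((not z) -> z))))) and ((not (p -> z)) -> (((not p) <-> p) and (not (((not z) -> z) and (((not z) -> z) -> (not z)) and ((((not z) -> z) -> (not z)) -> ((not z) -> z))))))))
  WP_2: (z -> ((z -> ((not z) and ((p -> z) -> (not (((not z) -> z) and (((not z) -> z) -> (not z)) and ((((not z) -> z) -> (not z)) -> ((not z) -> z))))) and ((not (p -> z)) -> (((not p) <-> p) and (not (((not z) -> z) and (((not z) -> z) -> (not z)) and ((((not z) -> z) -> (not z)) -> ((not z) -> z)))))))) and ((not z) -> (((p -> z) -> (not (((not z) -> z) and (((not z) -> z) -> (not z)) and ((((not z) -> z) -> (not z)) -> ((not z) -> z))))) and ((not (p -> z)) -> (((not p) <-> p) and (not (((not z) -> z) and (((not z) -> z) -> (not z)) and ((((not z) -> z) -> (not z)) -> ((not z) -> z)))))))))) and ((not z) -> (((p -> z) -> (not (((not z) -> z) and (((not z) -> z) -> (not z)) and ((((not z) -> z) -> (not z)) -> ((not z) -> z))))) and ((not (p -> z)) -> (((not p) <-> p) and (not (((not z) -> z) and (((not z) -> z) -> (not z)) and ((((not z) -> z) -> (not z)) -> ((not z) -> z))))))))
  WP_3: (z -> ((z -> ((z -> ((not z) and ((p -> z) -> (not (((not z) -> z) and (((not z) -> z) -> (not z)) and ((((not z) -> z) -> (not z)) -> ((not z) -> z))))) and ((not (p -> z)) -> (((not p) <-> p) and (not (((not z) -> z) and (((not z) -> z) -> (not z)) and ((((not z) -> z) -> (not z)) -> ((not z) -> z)))))))) and ((not z) -> (((p -> z) -> (not (((not z) -> z) and (((not z) -> z) -> (not z)) and ((((not z) -> z) -> (not z)) -> ((not z) -> z))))) and ((not (p -> z)) -> (((not p) <-> p) and (not (((not z) -> z) and (((not z) -> z) -> (not z)) and ((((not z) -> z) -> (not z)) -> ((not z) -> z)))))))))) and ((not z) -> (((p -> z) -> (not (((not z) -> z) and (((not z) -> z) -> (not z)) and ((((not z) -> z) -> (not z)) -> ((not z) -> z))))) and ((not (p -> z)) -> (((not p) <-> p) and (not (((not z) -> z) and (((not z) -> z) -> (not z)) and ((((not z) -> z) -> (not z)) -> ((not z) -> z)))))))))) and ((not z) -> (((p -> z) -> (not (((not z) -> z) and (((not z) -> z) -> (not z)) and ((((not z) -> z) -> (not z)) -> ((not z) -> z))))) and ((not (p -> z)) -> (((not p) <-> p) and (not (((not z) -> z) and (((not z) -> z) -> (not z)) and ((((not z) -> z) -> (not z)) -> ((not z) -> z))))))))
So before the loop: (z -> ((z -> ((z -> ((not z) and ((p -> z) -> (not (((not z) -> z) and (((not z) -> z) -> (not z)) and ((((not z) -> z) -> (not z)) -> ((not z) -> z))))) and ((not (p -> z)) -> (((not p) <-> p) and (not (((not z) -> z) and (((not z) -> z) -> (not z)) and ((((not z) -> z) -> (not z)) -> ((not z) -> z)))))))) and ((not z) -> (((p -> z) -> (not (((not z) -> z) and (((not z) -> z) -> (not z)) and ((((not z) -> z) -> (not z)) -> ((not z) -> z))))) and ((not (p -> z)) -> (((not p) <-> p) and (not (((not z) -> z) and (((not z) -> z) -> (not z)) and ((((not z) -> z) -> (not z)) -> ((not z) -> z)))))))))) and ((not z) -> (((p -> z) -> (not (((not z) -> z) and (((not z) -> z) -> (not z)) and ((((not z) -> z) -> (not z)) -> ((not z) -> z))))) and ((not (p -> z)) -> (((not p) <-> p) and (not (((not z) -> z) and (((not z) -> z) -> (not z)) and ((((not z) -> z) -> (not z)) -> ((not z) -> z)))))))))) and ((not z) -> (((p -> z) -> (not (((not z) -> z) and (((not z) -> z) -> (not z)) and ((((not z) -> z) -> (not z)) -> ((not z) -> z))))) and ((not (p -> z)) -> (((not p) <-> p) and (not (((not z) -> z) and (((not z) -> z) -> (not z)) and ((((not z) -> z) -> (not z)) -> ((not z) -> z))))))))
Answer: WP = (z -> ((z -> ((z -> ((not z) and ((p -> z) -> (not (((not z) -> z) and (((not z) -> z) -> (not z)) and ((((not z) -> z) -> (not z)) -> ((not z) -> z))))) and ((not (p -> z)) -> (((not p) <-> p) and (not (((not z) -> z) and (((not z) -> z) -> (not z)) and ((((not z) -> z) -> (not z)) -> ((not z) -> z)))))))) and ((not z) -> (((p -> z) -> (not (((not z) -> z) and (((not z) -> z) -> (not z)) and ((((not z) -> z) -> (not z)) -> ((not z) -> z))))) and ((not (p -> z)) -> (((not p) <-> p) and (not (((not z) -> z) and (((not z) -> z) -> (not z)) and ((((not z) -> z) -> (not z)) -> ((not z) -> z)))))))))) and ((not z) -> (((p -> z) -> (not (((not z) -> z) and (((not z) -> z) -> (not z)) and ((((not z) -> z) -> (not z)) -> ((not z) -> z))))) and ((not (p -> z)) -> (((not p) <-> p) and (not (((not z) -> z) and (((not z) -> z) -> (not z)) and ((((not z) -> z) -> (not z)) -> ((not z) -> z)))))))))) and ((not z) -> (((p -> z) -> (not (((not z) -> z) and (((not z) -> z) -> (not z)) and ((((not z) -> z) -> (not z)) -> ((not z) -> z))))) and ((not (p -> z)) -> (((not p) <-> p) and (not (((not z) -> z) and (((not z) -> z) -> (not z)) and ((((not z) -> z) -> (not z)) -> ((not z) -> z))))))))


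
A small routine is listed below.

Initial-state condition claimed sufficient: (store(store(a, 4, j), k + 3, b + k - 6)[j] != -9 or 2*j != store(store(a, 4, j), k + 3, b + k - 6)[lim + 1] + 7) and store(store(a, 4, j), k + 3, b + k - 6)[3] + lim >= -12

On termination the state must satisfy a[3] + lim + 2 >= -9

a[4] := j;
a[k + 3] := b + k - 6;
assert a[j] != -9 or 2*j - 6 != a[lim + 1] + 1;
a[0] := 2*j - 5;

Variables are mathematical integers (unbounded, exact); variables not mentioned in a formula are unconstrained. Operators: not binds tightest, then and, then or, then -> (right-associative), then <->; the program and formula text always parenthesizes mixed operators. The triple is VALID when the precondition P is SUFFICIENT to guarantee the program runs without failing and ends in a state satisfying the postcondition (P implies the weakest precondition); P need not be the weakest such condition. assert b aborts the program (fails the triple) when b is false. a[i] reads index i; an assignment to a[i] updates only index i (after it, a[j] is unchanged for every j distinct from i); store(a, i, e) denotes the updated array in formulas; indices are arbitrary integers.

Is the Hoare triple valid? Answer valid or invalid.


Working backward. After the program, the postcondition a[3] + lim + 2 >= -9 must hold; in canonical form it is a[3] + lim >= -11.
Before a[0] := 2*j - 5: a[3] + lim >= -11
Before assert a[j] != -9 or 2*j - 6 != a[lim + 1] + 1: (a[j] != -9 or 2*j != a[lim + 1] + 7) and a[3] + lim >= -11
Before a[k + 3] := b + k - 6: (store(a, k + 3, b + k - 6)[j] != -9 or 2*j != store(a, k + 3, b + k - 6)[lim + 1] + 7) and store(a, k + 3, b + k - 6)[3] + lim >= -11
Before a[4] := j: (store(store(a, 4, j), k + 3, b + k - 6)[j] != -9 or 2*j != store(store(a, 4, j), k + 3, b + k - 6)[lim + 1] + 7) and store(store(a, 4, j), k + 3, b + k - 6)[3] + lim >= -11
The weakest precondition is (store(store(a, 4, j), k + 3, b + k - 6)[j] != -9 or 2*j != store(store(a, 4, j), k + 3, b + k - 6)[lim + 1] + 7) and store(store(a, 4, j), k + 3, b + k - 6)[3] + lim >= -11.
Check whether (store(store(a, 4, j), k + 3, b + k - 6)[j] != -9 or 2*j != store(store(a, 4, j), k + 3, b + k - 6)[lim + 1] + 7) and store(store(a, 4, j), k + 3, b + k - 6)[3] + lim >= -12 implies it.
Countermodel: at the initial state a = {[0] = 5, [3] = 5, [4] = 5, elsewhere 5}, b = -8, j = 0, k = 0, lim = 2, the precondition holds but the weakest precondition fails.
Answer: invalid


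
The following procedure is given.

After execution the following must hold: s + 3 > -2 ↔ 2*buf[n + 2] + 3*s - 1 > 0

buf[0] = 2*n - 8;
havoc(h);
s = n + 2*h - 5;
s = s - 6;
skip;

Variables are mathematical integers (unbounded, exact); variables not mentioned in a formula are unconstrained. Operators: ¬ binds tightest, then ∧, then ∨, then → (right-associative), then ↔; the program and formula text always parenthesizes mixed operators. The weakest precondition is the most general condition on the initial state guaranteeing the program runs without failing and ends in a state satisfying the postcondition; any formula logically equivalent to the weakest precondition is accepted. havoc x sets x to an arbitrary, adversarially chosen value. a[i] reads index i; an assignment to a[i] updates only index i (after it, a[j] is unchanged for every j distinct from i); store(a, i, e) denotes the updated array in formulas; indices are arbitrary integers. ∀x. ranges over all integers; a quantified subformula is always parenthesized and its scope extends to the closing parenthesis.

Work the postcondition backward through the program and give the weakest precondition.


Working backward. After the program, the postcondition s + 3 > -2 ↔ 2*buf[n + 2] + 3*s - 1 > 0 must hold; in canonical form it is s > -5 ↔ 2*buf[n + 2] + 3*s > 1.
Before skip: s > -5 ↔ 2*buf[n + 2] + 3*s > 1
Before s := s - 6: s > 1 ↔ 2*buf[n + 2] + 3*s > 19
Before s := n + 2*h - 5: 2*h + n > 6 ↔ 2*buf[n + 2] + 6*h + 3*n > 34
Before havoc h: ∀h_1. (2*h_1 + n > 6 ↔ 2*buf[n + 2] + 6*h_1 + 3*n > 34)
Before buf[0] := 2*n - 8: ∀h_1. (2*h_1 + n > 6 ↔ 2*store(buf, 0, 2*n - 8)[n + 2] + 6*h_1 + 3*n > 34)
Answer: WP = ∀h_1. (2*h_1 + n > 6 ↔ 2*store(buf, 0, 2*n - 8)[n + 2] + 6*h_1 + 3*n > 34)


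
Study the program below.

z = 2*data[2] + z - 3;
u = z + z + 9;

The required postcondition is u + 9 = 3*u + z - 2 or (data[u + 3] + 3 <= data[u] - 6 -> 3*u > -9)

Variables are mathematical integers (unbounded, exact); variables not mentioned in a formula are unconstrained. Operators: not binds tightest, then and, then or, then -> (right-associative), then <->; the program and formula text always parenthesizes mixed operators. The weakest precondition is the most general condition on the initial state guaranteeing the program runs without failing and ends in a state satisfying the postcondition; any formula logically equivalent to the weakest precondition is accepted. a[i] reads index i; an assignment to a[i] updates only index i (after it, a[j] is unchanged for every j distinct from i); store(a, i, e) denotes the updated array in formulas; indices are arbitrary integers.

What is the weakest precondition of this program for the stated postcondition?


Working backward. After the program, the postcondition u + 9 = 3*u + z - 2 or (data[u + 3] + 3 <= data[u] - 6 -> 3*u > -9) must hold; in canonical form it is 2*u + z = 11 or (data[u + 3] <= data[u] - 9 -> 3*u > -9).
Before u := z + z + 9: 5*z = -7 or (data[2*z + 12] <= data[2*z + 9] - 9 -> 6*z > -36)
Before z := 2*data[2] + z - 3: 10*data[2] + 5*z = 8 or (data[4*data[2] + 2*z + 6] <= data[4*data[2] + 2*z + 3] - 9 -> 12*data[2] + 6*z > -18)
Answer: WP = 10*data[2] + 5*z = 8 or (data[4*data[2] + 2*z + 6] <= data[4*data[2] + 2*z + 3] - 9 -> 12*data[2] + 6*z > -18)


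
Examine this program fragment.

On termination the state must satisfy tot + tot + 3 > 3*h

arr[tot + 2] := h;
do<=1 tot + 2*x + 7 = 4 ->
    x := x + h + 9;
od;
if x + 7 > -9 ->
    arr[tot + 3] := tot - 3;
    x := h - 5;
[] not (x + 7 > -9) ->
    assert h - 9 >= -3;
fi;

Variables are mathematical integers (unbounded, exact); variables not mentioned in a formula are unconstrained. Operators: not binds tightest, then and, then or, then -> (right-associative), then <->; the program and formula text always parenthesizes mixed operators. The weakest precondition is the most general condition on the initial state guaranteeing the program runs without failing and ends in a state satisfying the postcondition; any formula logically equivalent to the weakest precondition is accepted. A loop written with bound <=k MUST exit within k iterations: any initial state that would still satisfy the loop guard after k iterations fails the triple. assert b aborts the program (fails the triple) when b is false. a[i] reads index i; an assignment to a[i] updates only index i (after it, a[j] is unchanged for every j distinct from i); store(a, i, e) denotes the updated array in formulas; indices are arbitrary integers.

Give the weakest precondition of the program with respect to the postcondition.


Working backward. After the program, the postcondition tot + tot + 3 > 3*h must hold; in canonical form it is 2*tot > 3*h - 3.
Then branch requires 2*tot > 3*h - 3; else branch requires h >= 6 and 2*tot > 3*h - 3.
Before the if: (x > -16 -> 2*tot > 3*h - 3) and ((not (x > -16)) -> (h >= 6 and 2*tot > 3*h - 3))
Before the loop (bound <=1), unroll the exhaustion recursion (WP_0 = exit-now case; WP_j = one more guarded iteration, up to j = 1):
  WP_0: (not (tot + 2*x = -3)) and (x > -16 -> 2*tot > 3*h - 3) and ((not (x > -16)) -> (h >= 6 and 2*tot > 3*h - 3))
  WP_1: (tot + 2*x = -3 -> ((not (2*h + tot + 2*x = -21)) and (h + x > -25 -> 2*tot > 3*h - 3) and ((not (h + x > -25)) -> (h >= 6 and 2*tot > 3*h - 3)))) and ((not (tot + 2*x = -3)) -> ((x > -16 -> 2*tot > 3*h - 3) and ((not (x > -16)) -> (h >= 6 and 2*tot > 3*h - 3))))
So before the loop: (tot + 2*x = -3 -> ((not (2*h + tot + 2*x = -21)) and (h + x > -25 -> 2*tot > 3*h - 3) and ((not (h + x > -25)) -> (h >= 6 and 2*tot > 3*h - 3)))) and ((not (tot + 2*x = -3)) -> ((x > -16 -> 2*tot > 3*h - 3) and ((not (x > -16)) -> (h >= 6 and 2*tot > 3*h - 3))))
Before arr[tot + 2] := h: (tot + 2*x = -3 -> ((not (2*h + tot + 2*x = -21)) and (h + x > -25 -> 2*tot > 3*h - 3) and ((not (h + x > -25)) -> (h >= 6 and 2*tot > 3*h - 3)))) and ((not (tot + 2*x = -3)) -> ((x > -16 -> 2*tot > 3*h - 3) and ((not (x > -16)) -> (h >= 6 and 2*tot > 3*h - 3))))
Answer: WP = (tot + 2*x = -3 -> ((not (2*h + tot + 2*x = -21)) and (h + x > -25 -> 2*tot > 3*h - 3) and ((not (h + x > -25)) -> (h >= 6 and 2*tot > 3*h - 3)))) and ((not (tot + 2*x = -3)) -> ((x > -16 -> 2*tot > 3*h - 3) and ((not (x > -16)) -> (h >= 6 and 2*tot > 3*h - 3))))


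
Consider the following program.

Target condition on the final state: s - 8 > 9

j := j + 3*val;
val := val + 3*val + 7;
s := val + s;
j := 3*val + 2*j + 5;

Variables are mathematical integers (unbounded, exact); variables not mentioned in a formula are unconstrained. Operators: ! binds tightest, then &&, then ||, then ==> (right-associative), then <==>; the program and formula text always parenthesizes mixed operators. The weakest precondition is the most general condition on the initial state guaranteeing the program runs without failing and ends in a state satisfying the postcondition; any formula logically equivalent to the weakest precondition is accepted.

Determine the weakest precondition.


Working backward. After the program, the postcondition s - 8 > 9 must hold; in canonical form it is s > 17.
Before j := 3*val + 2*j + 5: s > 17
Before s := val + s: s + val > 17
Before val := val + 3*val + 7: s + 4*val > 10
Before j := j + 3*val: s + 4*val > 10
Answer: WP = s + 4*val > 10


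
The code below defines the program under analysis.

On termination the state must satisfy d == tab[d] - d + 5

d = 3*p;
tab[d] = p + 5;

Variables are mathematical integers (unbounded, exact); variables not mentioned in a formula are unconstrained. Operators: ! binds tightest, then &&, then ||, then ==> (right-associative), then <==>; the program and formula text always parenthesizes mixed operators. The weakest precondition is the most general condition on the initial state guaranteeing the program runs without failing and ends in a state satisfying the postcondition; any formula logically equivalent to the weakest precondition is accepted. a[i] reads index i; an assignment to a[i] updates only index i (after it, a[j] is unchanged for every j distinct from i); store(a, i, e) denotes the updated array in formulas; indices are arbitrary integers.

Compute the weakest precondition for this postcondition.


Working backward. After the program, the postcondition d == tab[d] - d + 5 must hold; in canonical form it is 2*d == tab[d] + 5.
Before tab[d] := p + 5: 2*d == store(tab, d, p + 5)[d] + 5
Before d := 3*p: 6*p == store(tab, 3*p, p + 5)[3*p] + 5
Answer: WP = 6*p == store(tab, 3*p, p + 5)[3*p] + 5


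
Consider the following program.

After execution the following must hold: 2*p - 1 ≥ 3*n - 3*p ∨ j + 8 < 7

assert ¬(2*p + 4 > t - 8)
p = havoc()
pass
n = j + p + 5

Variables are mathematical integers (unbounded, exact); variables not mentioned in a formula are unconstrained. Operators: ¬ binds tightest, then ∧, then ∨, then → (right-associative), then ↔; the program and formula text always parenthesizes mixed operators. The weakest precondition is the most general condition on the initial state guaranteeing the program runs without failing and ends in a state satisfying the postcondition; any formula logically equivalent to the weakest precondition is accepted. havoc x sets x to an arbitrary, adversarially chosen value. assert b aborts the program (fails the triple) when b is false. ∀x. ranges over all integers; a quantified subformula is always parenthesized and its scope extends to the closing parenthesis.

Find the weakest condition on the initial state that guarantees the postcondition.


Working backward. After the program, the postcondition 2*p - 1 ≥ 3*n - 3*p ∨ j + 8 < 7 must hold; in canonical form it is 5*p ≥ 3*n + 1 ∨ j < -1.
Before n := j + p + 5: 2*p ≥ 3*j + 16 ∨ j < -1
Before skip: 2*p ≥ 3*j + 16 ∨ j < -1
Before havoc p: ∀p_1. (2*p_1 ≥ 3*j + 16 ∨ j < -1)
Before assert ¬(2*p + 4 > t - 8): (¬(2*p > t - 12)) ∧ (∀p_1. (2*p_1 ≥ 3*j + 16 ∨ j < -1))
Answer: WP = (¬(2*p > t - 12)) ∧ (∀p_1. (2*p_1 ≥ 3*j + 16 ∨ j < -1))
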